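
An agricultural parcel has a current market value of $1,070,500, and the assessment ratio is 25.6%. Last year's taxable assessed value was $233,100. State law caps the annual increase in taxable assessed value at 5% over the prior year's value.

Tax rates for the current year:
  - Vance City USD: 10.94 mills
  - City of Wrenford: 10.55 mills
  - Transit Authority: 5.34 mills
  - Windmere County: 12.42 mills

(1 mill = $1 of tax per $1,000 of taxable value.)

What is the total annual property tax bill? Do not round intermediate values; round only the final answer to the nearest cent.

$9,606.63

Uncapped assessed value = $1,070,500 × 0.256 = $274,048
Cap limit = $233,100 × 1.05 = $244,755
Taxable assessed value = min($274,048, $244,755) = $244,755 (cap binds)
Vance City USD: $244,755 × 0.01094 = $2,677.6197
City of Wrenford: $244,755 × 0.01055 = $2,582.16525
Transit Authority: $244,755 × 0.00534 = $1,306.9917
Windmere County: $244,755 × 0.01242 = $3,039.8571
Total = $9,606.63375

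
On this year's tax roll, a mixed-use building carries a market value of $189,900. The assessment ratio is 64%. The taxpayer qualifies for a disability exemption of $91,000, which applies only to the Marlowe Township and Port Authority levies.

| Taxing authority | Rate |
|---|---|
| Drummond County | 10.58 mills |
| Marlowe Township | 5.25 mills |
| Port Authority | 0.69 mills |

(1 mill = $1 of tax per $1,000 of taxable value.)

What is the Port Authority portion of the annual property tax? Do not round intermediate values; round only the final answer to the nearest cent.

$21.07

Assessed value = $189,900 × 0.64 = $121,536
Port Authority taxable value = $121,536 − $91,000 = $30,536
Port Authority levy = $30,536 × 0.00069 = $21.06984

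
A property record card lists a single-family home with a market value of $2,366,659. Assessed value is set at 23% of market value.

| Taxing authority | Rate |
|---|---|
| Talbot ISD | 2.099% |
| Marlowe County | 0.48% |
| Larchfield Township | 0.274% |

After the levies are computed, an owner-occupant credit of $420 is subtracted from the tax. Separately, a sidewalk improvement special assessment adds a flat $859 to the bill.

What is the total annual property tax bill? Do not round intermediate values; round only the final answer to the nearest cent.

$15,968.78

Assessed value = $2,366,659 × 0.23 = $544,331.57
Talbot ISD: $544,331.57 × 0.02099 = $11,425.5196543
Marlowe County: $544,331.57 × 0.0048 = $2,612.791536
Larchfield Township: $544,331.57 × 0.00274 = $1,491.4685018
Levies subtotal = $15,529.7796921
After credit = $15,529.7796921 − $420 = $15,109.7796921
Total = $15,109.7796921 + $859 = $15,968.7796921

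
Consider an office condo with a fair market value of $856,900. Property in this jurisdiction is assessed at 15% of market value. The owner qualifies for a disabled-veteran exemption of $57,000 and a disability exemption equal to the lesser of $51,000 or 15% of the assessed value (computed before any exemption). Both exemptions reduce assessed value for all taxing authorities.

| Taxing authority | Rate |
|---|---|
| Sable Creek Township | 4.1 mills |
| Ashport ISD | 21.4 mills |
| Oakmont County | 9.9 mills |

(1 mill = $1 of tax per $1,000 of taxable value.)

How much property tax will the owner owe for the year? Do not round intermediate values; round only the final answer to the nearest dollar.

$1,850

Assessed value = $856,900 × 0.15 = $128,535
Disability exemption = min($51,000, 15% × $128,535) = min($51,000, $19,280.25) = $19,280.25 (percentage binds)
Taxable value = $128,535 − $57,000 − $19,280.25 = $52,254.75
Sable Creek Township: $52,254.75 × 0.0041 = $214.244475
Ashport ISD: $52,254.75 × 0.0214 = $1,118.25165
Oakmont County: $52,254.75 × 0.0099 = $517.322025
Total = $1,849.81815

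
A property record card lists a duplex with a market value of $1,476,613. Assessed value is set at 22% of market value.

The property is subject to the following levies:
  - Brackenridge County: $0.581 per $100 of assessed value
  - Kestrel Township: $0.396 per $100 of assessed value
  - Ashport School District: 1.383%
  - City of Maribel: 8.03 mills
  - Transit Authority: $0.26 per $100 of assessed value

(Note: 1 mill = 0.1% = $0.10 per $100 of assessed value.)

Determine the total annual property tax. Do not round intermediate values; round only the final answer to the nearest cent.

$11,119.78

Assessed value = $1,476,613 × 0.22 = $324,854.86
Brackenridge County: $324,854.86 × 0.00581 = $1,887.4067366
Kestrel Township: $324,854.86 × 0.00396 = $1,286.4252456
Ashport School District: $324,854.86 × 0.01383 = $4,492.7427138
City of Maribel: $324,854.86 × 0.00803 = $2,608.5845258
Transit Authority: $324,854.86 × 0.0026 = $844.622636
Total = $11,119.7818578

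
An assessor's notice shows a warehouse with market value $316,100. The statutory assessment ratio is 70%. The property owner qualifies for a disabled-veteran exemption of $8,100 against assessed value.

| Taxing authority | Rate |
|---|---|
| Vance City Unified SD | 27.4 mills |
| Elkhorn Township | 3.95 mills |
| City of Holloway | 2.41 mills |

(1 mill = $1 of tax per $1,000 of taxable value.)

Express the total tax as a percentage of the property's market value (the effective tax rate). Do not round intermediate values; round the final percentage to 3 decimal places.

2.277%

Assessed value = $316,100 × 0.7 = $221,270
Taxable value = $221,270 − $8,100 = $213,170
Vance City Unified SD: $213,170 × 0.0274 = $5,840.858
Elkhorn Township: $213,170 × 0.00395 = $842.0215
City of Holloway: $213,170 × 0.00241 = $513.7397
Total tax = $7,196.6192
Effective rate = $7,196.6192 ÷ $316,100 = 2.277% of market value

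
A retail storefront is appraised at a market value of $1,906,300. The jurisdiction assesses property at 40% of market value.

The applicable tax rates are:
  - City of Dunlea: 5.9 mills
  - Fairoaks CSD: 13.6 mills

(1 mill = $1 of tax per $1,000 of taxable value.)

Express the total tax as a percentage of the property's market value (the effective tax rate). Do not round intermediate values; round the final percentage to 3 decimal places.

Assessed value = $1,906,300 × 0.4 = $762,520
City of Dunlea: $762,520 × 0.0059 = $4,498.868
Fairoaks CSD: $762,520 × 0.0136 = $10,370.272
Total tax = $14,869.14
Effective rate = $14,869.14 ÷ $1,906,300 = 0.780% of market value

0.780%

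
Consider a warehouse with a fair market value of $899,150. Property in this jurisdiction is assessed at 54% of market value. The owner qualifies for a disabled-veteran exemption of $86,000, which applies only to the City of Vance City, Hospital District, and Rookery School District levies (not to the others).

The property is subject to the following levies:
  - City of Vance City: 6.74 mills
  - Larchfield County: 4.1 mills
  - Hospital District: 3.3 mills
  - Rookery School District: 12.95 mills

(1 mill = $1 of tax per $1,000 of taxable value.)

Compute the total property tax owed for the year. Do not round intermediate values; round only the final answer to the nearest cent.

$11,176.17

Assessed value = $899,150 × 0.54 = $485,541
City of Vance City: ($485,541 − $86,000) × 0.00674 = $399,541 × 0.00674 = $2,692.90634
Larchfield County: $485,541 × 0.0041 = $1,990.7181
Hospital District: ($485,541 − $86,000) × 0.0033 = $399,541 × 0.0033 = $1,318.4853
Rookery School District: ($485,541 − $86,000) × 0.01295 = $399,541 × 0.01295 = $5,174.05595
Total = $11,176.16569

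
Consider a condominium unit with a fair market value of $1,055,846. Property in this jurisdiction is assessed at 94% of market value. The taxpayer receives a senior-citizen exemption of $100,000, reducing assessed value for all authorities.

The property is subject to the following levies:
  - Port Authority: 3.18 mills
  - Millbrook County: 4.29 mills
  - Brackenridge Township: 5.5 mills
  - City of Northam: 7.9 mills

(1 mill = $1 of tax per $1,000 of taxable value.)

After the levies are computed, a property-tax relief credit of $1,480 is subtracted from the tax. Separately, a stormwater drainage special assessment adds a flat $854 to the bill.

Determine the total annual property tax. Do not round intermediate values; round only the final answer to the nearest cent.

$18,000.38

Assessed value = $1,055,846 × 0.94 = $992,495.24
Taxable value = $992,495.24 − $100,000 = $892,495.24
Port Authority: $892,495.24 × 0.00318 = $2,838.1348632
Millbrook County: $892,495.24 × 0.00429 = $3,828.8045796
Brackenridge Township: $892,495.24 × 0.0055 = $4,908.72382
City of Northam: $892,495.24 × 0.0079 = $7,050.712396
Levies subtotal = $18,626.3756588
After credit = $18,626.3756588 − $1,480 = $17,146.3756588
Total = $17,146.3756588 + $854 = $18,000.3756588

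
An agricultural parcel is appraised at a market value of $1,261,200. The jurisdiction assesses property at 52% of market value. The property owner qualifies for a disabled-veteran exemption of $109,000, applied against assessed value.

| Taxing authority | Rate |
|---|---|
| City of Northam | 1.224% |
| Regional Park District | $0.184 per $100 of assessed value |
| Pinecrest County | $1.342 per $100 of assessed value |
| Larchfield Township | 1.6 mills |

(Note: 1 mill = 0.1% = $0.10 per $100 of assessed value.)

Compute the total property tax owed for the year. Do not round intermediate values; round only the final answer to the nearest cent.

Assessed value = $1,261,200 × 0.52 = $655,824
Taxable value = $655,824 − $109,000 = $546,824
City of Northam: $546,824 × 0.01224 = $6,693.12576
Regional Park District: $546,824 × 0.00184 = $1,006.15616
Pinecrest County: $546,824 × 0.01342 = $7,338.37808
Larchfield Township: $546,824 × 0.0016 = $874.9184
Total = $15,912.5784

$15,912.58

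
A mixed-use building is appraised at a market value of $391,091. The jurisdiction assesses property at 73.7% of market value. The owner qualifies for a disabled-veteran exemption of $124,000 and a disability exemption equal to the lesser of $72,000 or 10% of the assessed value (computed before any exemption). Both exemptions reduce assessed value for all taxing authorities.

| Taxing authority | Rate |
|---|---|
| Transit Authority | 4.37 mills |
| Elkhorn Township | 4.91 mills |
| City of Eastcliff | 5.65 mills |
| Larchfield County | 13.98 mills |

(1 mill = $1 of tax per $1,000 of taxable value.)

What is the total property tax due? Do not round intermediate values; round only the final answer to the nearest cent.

$3,914.72

Assessed value = $391,091 × 0.737 = $288,234.067
Disability exemption = min($72,000, 10% × $288,234.067) = min($72,000, $28,823.4067) = $28,823.4067 (percentage binds)
Taxable value = $288,234.067 − $124,000 − $28,823.4067 = $135,410.6603
Transit Authority: $135,410.6603 × 0.00437 = $591.744585511
Elkhorn Township: $135,410.6603 × 0.00491 = $664.866342073
City of Eastcliff: $135,410.6603 × 0.00565 = $765.070230695
Larchfield County: $135,410.6603 × 0.01398 = $1,893.041030994
Total = $3,914.722189273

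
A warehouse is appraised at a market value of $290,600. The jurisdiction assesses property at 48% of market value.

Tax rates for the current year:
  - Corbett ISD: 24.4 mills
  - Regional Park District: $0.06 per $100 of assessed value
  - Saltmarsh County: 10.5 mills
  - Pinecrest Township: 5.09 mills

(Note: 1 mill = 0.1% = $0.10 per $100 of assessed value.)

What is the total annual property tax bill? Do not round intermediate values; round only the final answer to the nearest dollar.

Assessed value = $290,600 × 0.48 = $139,488
Corbett ISD: $139,488 × 0.0244 = $3,403.5072
Regional Park District: $139,488 × 0.0006 = $83.6928
Saltmarsh County: $139,488 × 0.0105 = $1,464.624
Pinecrest Township: $139,488 × 0.00509 = $709.99392
Total = $5,661.81792

$5,662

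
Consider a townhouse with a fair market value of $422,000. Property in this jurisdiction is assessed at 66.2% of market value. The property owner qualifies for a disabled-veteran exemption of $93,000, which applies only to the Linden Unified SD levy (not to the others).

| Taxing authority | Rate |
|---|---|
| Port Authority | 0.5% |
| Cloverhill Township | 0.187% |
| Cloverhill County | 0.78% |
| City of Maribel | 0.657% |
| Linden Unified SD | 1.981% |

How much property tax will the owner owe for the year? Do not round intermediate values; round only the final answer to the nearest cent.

Assessed value = $422,000 × 0.662 = $279,364
Port Authority: $279,364 × 0.005 = $1,396.82
Cloverhill Township: $279,364 × 0.00187 = $522.41068
Cloverhill County: $279,364 × 0.0078 = $2,179.0392
City of Maribel: $279,364 × 0.00657 = $1,835.42148
Linden Unified SD: ($279,364 − $93,000) × 0.01981 = $186,364 × 0.01981 = $3,691.87084
Total = $9,625.5622

$9,625.56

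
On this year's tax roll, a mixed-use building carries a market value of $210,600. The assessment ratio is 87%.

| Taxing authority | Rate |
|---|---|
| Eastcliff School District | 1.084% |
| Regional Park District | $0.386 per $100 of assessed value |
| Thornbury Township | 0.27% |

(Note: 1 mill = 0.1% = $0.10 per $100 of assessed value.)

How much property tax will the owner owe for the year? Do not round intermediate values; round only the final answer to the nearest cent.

Assessed value = $210,600 × 0.87 = $183,222
Eastcliff School District: $183,222 × 0.01084 = $1,986.12648
Regional Park District: $183,222 × 0.00386 = $707.23692
Thornbury Township: $183,222 × 0.0027 = $494.6994
Total = $3,188.0628

$3,188.06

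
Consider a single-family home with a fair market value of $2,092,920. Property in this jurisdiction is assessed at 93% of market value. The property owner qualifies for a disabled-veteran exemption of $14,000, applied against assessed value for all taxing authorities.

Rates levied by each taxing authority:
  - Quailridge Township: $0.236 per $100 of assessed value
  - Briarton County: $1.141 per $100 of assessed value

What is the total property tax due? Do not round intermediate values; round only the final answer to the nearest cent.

$26,609.36

Assessed value = $2,092,920 × 0.93 = $1,946,415.6
Taxable value = $1,946,415.6 − $14,000 = $1,932,415.6
Quailridge Township: $1,932,415.6 × 0.00236 = $4,560.500816
Briarton County: $1,932,415.6 × 0.01141 = $22,048.861996
Total = $4,560.500816 + $22,048.861996 = $26,609.362812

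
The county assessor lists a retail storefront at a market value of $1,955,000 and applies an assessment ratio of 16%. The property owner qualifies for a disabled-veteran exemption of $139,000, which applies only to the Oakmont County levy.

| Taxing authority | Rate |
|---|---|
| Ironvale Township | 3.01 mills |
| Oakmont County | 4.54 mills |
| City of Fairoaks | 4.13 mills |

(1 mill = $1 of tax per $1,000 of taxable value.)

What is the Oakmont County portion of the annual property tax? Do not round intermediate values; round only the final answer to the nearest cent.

$789.05

Assessed value = $1,955,000 × 0.16 = $312,800
Oakmont County taxable value = $312,800 − $139,000 = $173,800
Oakmont County levy = $173,800 × 0.00454 = $789.052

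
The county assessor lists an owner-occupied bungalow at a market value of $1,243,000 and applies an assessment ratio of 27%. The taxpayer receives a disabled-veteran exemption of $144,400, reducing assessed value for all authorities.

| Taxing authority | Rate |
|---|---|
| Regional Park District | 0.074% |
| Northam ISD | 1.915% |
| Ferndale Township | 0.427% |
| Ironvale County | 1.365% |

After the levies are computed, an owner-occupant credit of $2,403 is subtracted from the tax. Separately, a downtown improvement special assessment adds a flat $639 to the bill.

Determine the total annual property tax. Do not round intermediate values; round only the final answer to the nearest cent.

Assessed value = $1,243,000 × 0.27 = $335,610
Taxable value = $335,610 − $144,400 = $191,210
Regional Park District: $191,210 × 0.00074 = $141.4954
Northam ISD: $191,210 × 0.01915 = $3,661.6715
Ferndale Township: $191,210 × 0.00427 = $816.4667
Ironvale County: $191,210 × 0.01365 = $2,610.0165
Levies subtotal = $7,229.6501
After credit = $7,229.6501 − $2,403 = $4,826.6501
Total = $4,826.6501 + $639 = $5,465.6501

$5,465.65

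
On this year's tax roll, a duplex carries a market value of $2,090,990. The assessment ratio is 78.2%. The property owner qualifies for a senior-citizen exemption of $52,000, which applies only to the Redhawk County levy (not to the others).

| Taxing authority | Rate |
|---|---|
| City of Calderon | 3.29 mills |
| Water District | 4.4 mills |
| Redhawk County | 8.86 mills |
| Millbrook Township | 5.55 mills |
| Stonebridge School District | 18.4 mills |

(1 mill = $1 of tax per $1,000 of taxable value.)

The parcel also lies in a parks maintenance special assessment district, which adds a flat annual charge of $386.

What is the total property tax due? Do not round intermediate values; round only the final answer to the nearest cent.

Assessed value = $2,090,990 × 0.782 = $1,635,154.18
City of Calderon: $1,635,154.18 × 0.00329 = $5,379.6572522
Water District: $1,635,154.18 × 0.0044 = $7,194.678392
Redhawk County: ($1,635,154.18 − $52,000) × 0.00886 = $1,583,154.18 × 0.00886 = $14,026.7460348
Millbrook Township: $1,635,154.18 × 0.00555 = $9,075.105699
Stonebridge School District: $1,635,154.18 × 0.0184 = $30,086.836912
Levies subtotal = $65,763.02429
Total = $65,763.02429 + $386 = $66,149.02429

$66,149.02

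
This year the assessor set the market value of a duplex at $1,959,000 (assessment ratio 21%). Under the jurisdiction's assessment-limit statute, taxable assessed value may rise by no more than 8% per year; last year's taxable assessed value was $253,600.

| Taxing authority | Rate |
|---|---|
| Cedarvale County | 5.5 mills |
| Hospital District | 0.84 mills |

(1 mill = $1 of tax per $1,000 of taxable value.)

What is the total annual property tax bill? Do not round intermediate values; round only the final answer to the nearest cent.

$1,736.45

Uncapped assessed value = $1,959,000 × 0.21 = $411,390
Cap limit = $253,600 × 1.08 = $273,888
Taxable assessed value = min($411,390, $273,888) = $273,888 (cap binds)
Cedarvale County: $273,888 × 0.0055 = $1,506.384
Hospital District: $273,888 × 0.00084 = $230.06592
Total = $1,736.44992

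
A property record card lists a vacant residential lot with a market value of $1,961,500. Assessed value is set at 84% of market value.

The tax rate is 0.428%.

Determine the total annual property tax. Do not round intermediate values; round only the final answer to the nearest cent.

$7,051.98

Assessed value = $1,961,500 × 0.84 = $1,647,660
Tax = $1,647,660 × 0.00428 = $7,051.9848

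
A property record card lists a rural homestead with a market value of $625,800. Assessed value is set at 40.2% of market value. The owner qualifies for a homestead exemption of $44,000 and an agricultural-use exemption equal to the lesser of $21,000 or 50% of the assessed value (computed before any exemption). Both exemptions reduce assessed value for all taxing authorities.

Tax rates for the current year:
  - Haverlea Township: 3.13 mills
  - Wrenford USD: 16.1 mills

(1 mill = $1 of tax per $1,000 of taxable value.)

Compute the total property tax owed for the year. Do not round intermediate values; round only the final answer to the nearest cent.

$3,587.77

Assessed value = $625,800 × 0.402 = $251,571.6
Agricultural-use exemption = min($21,000, 50% × $251,571.6) = min($21,000, $125,785.8) = $21,000 (dollar cap binds)
Taxable value = $251,571.6 − $44,000 − $21,000 = $186,571.6
Haverlea Township: $186,571.6 × 0.00313 = $583.969108
Wrenford USD: $186,571.6 × 0.0161 = $3,003.80276
Total = $3,587.771868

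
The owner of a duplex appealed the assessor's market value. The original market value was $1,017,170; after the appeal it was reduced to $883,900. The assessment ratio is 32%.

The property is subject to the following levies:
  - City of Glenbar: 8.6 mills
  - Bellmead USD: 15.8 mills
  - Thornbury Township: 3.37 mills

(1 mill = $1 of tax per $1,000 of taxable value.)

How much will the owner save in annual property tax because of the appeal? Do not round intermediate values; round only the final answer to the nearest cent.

Old assessed value = $1,017,170 × 0.32 = $325,494.4
New assessed value = $883,900 × 0.32 = $282,848
Combined rate = 0.0086 + 0.0158 + 0.00337 = 0.02777
Old tax = $325,494.4 × 0.02777 = $9,038.979488
New tax = $282,848 × 0.02777 = $7,854.68896
Reduction = $9,038.979488 − $7,854.68896 = $1,184.290528

$1,184.29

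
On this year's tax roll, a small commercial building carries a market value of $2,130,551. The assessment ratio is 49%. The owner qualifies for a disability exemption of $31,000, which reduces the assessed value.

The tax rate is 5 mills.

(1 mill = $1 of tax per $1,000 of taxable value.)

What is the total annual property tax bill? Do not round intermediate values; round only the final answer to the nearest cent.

Assessed value = $2,130,551 × 0.49 = $1,043,969.99
Taxable value = $1,043,969.99 − $31,000 = $1,012,969.99
Tax = $1,012,969.99 × 0.005 = $5,064.84995

$5,064.85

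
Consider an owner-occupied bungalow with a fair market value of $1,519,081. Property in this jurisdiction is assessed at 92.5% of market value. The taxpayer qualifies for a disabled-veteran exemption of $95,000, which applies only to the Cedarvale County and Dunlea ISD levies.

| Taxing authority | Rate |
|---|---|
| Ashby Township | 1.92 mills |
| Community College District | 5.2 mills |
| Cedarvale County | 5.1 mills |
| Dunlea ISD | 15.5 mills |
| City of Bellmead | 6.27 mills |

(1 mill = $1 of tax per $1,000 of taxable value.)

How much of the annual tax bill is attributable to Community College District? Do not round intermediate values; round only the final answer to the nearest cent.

$7,306.78

Assessed value = $1,519,081 × 0.925 = $1,405,149.925
Community College District taxable value = $1,405,149.925 (exemption does not apply)
Community College District levy = $1,405,149.925 × 0.0052 = $7,306.77961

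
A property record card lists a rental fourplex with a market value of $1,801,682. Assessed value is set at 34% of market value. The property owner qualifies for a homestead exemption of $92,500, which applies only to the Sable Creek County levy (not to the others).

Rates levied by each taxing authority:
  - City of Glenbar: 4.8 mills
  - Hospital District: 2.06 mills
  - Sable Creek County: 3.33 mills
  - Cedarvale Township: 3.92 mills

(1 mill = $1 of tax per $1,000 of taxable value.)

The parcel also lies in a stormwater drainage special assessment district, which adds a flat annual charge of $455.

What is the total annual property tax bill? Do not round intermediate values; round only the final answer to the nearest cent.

Assessed value = $1,801,682 × 0.34 = $612,571.88
City of Glenbar: $612,571.88 × 0.0048 = $2,940.345024
Hospital District: $612,571.88 × 0.00206 = $1,261.8980728
Sable Creek County: ($612,571.88 − $92,500) × 0.00333 = $520,071.88 × 0.00333 = $1,731.8393604
Cedarvale Township: $612,571.88 × 0.00392 = $2,401.2817696
Levies subtotal = $8,335.3642268
Total = $8,335.3642268 + $455 = $8,790.3642268

$8,790.36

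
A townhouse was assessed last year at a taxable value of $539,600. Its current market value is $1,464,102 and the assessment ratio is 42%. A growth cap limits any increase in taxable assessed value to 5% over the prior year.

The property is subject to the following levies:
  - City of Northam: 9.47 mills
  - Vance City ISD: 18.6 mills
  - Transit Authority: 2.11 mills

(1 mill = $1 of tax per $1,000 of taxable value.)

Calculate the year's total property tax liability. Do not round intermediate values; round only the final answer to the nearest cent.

$17,099.38

Uncapped assessed value = $1,464,102 × 0.42 = $614,922.84
Cap limit = $539,600 × 1.05 = $566,580
Taxable assessed value = min($614,922.84, $566,580) = $566,580 (cap binds)
City of Northam: $566,580 × 0.00947 = $5,365.5126
Vance City ISD: $566,580 × 0.0186 = $10,538.388
Transit Authority: $566,580 × 0.00211 = $1,195.4838
Total = $17,099.3844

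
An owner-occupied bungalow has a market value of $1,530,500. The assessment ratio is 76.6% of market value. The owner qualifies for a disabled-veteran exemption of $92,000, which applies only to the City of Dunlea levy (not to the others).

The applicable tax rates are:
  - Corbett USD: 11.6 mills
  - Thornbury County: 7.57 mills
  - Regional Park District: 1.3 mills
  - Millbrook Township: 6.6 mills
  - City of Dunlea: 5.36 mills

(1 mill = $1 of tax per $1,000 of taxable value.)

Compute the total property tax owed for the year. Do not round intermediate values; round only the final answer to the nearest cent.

$37,526.61

Assessed value = $1,530,500 × 0.766 = $1,172,363
Corbett USD: $1,172,363 × 0.0116 = $13,599.4108
Thornbury County: $1,172,363 × 0.00757 = $8,874.78791
Regional Park District: $1,172,363 × 0.0013 = $1,524.0719
Millbrook Township: $1,172,363 × 0.0066 = $7,737.5958
City of Dunlea: ($1,172,363 − $92,000) × 0.00536 = $1,080,363 × 0.00536 = $5,790.74568
Total = $37,526.61209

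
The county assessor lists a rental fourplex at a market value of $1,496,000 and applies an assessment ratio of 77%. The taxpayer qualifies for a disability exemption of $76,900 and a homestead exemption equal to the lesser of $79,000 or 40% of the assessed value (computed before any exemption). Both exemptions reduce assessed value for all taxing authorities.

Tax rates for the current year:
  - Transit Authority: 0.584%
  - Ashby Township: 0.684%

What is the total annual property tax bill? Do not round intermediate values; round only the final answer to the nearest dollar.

Assessed value = $1,496,000 × 0.77 = $1,151,920
Homestead exemption = min($79,000, 40% × $1,151,920) = min($79,000, $460,768) = $79,000 (dollar cap binds)
Taxable value = $1,151,920 − $76,900 − $79,000 = $996,020
Transit Authority: $996,020 × 0.00584 = $5,816.7568
Ashby Township: $996,020 × 0.00684 = $6,812.7768
Total = $12,629.5336

$12,630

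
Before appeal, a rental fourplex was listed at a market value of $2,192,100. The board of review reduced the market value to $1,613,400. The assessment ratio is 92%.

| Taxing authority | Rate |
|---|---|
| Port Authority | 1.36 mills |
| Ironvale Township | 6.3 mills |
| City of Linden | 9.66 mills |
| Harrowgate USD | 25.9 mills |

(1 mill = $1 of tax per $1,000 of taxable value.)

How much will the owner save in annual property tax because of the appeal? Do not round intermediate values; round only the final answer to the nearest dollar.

Old assessed value = $2,192,100 × 0.92 = $2,016,732
New assessed value = $1,613,400 × 0.92 = $1,484,328
Combined rate = 0.00136 + 0.0063 + 0.00966 + 0.0259 = 0.04322
Old tax = $2,016,732 × 0.04322 = $87,163.15704
New tax = $1,484,328 × 0.04322 = $64,152.65616
Reduction = $87,163.15704 − $64,152.65616 = $23,010.50088

$23,011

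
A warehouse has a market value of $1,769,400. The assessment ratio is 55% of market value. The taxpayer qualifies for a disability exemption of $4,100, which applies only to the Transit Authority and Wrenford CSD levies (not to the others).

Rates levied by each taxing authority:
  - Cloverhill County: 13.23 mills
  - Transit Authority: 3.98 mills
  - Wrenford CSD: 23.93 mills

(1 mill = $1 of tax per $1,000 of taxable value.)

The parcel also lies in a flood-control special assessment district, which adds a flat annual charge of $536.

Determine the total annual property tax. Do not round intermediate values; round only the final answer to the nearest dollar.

$40,458

Assessed value = $1,769,400 × 0.55 = $973,170
Cloverhill County: $973,170 × 0.01323 = $12,875.0391
Transit Authority: ($973,170 − $4,100) × 0.00398 = $969,070 × 0.00398 = $3,856.8986
Wrenford CSD: ($973,170 − $4,100) × 0.02393 = $969,070 × 0.02393 = $23,189.8451
Levies subtotal = $39,921.7828
Total = $39,921.7828 + $536 = $40,457.7828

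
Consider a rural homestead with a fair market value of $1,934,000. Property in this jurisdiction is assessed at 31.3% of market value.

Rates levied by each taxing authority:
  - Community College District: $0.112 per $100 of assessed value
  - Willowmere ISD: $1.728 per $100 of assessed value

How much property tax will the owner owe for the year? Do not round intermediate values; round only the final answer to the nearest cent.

Assessed value = $1,934,000 × 0.313 = $605,342
Community College District: $605,342 × 0.00112 = $677.98304
Willowmere ISD: $605,342 × 0.01728 = $10,460.30976
Total = $677.98304 + $10,460.30976 = $11,138.2928

$11,138.29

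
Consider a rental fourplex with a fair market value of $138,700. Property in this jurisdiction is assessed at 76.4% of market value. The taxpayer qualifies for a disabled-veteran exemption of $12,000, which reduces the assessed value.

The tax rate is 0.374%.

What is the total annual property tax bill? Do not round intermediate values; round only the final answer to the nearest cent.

$351.44

Assessed value = $138,700 × 0.764 = $105,966.8
Taxable value = $105,966.8 − $12,000 = $93,966.8
Tax = $93,966.8 × 0.00374 = $351.435832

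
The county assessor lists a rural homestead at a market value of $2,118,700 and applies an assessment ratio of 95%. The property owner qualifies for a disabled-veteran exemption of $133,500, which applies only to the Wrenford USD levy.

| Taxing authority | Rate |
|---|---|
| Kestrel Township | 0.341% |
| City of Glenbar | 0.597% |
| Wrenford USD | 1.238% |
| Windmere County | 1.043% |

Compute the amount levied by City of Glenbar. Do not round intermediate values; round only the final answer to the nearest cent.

$12,016.21

Assessed value = $2,118,700 × 0.95 = $2,012,765
City of Glenbar taxable value = $2,012,765 (exemption does not apply)
City of Glenbar levy = $2,012,765 × 0.00597 = $12,016.20705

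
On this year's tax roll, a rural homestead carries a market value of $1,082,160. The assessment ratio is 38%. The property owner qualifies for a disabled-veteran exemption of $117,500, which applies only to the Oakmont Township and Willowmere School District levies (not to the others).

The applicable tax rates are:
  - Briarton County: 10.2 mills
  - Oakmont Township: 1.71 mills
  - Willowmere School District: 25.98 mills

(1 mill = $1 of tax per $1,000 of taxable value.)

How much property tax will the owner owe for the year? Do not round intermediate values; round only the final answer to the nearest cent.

$12,327.58

Assessed value = $1,082,160 × 0.38 = $411,220.8
Briarton County: $411,220.8 × 0.0102 = $4,194.45216
Oakmont Township: ($411,220.8 − $117,500) × 0.00171 = $293,720.8 × 0.00171 = $502.262568
Willowmere School District: ($411,220.8 − $117,500) × 0.02598 = $293,720.8 × 0.02598 = $7,630.866384
Total = $12,327.581112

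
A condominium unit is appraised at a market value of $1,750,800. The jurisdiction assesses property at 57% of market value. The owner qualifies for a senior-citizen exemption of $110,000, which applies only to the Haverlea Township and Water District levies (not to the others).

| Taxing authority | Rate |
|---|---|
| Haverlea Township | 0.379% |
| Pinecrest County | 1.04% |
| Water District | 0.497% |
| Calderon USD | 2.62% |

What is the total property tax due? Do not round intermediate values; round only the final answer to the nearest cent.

Assessed value = $1,750,800 × 0.57 = $997,956
Haverlea Township: ($997,956 − $110,000) × 0.00379 = $887,956 × 0.00379 = $3,365.35324
Pinecrest County: $997,956 × 0.0104 = $10,378.7424
Water District: ($997,956 − $110,000) × 0.00497 = $887,956 × 0.00497 = $4,413.14132
Calderon USD: $997,956 × 0.0262 = $26,146.4472
Total = $44,303.68416

$44,303.68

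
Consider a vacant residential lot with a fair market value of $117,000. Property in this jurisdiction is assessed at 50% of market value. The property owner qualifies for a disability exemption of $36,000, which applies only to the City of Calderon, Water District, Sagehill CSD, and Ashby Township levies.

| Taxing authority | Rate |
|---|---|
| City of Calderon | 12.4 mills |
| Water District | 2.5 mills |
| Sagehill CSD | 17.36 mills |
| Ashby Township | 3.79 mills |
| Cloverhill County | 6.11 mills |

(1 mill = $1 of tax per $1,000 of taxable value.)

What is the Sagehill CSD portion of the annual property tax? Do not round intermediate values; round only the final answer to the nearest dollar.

Assessed value = $117,000 × 0.5 = $58,500
Sagehill CSD taxable value = $58,500 − $36,000 = $22,500
Sagehill CSD levy = $22,500 × 0.01736 = $390.6

$391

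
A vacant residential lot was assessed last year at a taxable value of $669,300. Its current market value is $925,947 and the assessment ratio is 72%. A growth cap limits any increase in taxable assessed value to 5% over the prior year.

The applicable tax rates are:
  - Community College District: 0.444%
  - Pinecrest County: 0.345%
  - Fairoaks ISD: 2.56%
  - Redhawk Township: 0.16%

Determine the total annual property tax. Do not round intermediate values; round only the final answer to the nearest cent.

$23,393.87

Uncapped assessed value = $925,947 × 0.72 = $666,681.84
Cap limit = $669,300 × 1.05 = $702,765
Taxable assessed value = min($666,681.84, $702,765) = $666,681.84 (cap does not bind)
Community College District: $666,681.84 × 0.00444 = $2,960.0673696
Pinecrest County: $666,681.84 × 0.00345 = $2,300.052348
Fairoaks ISD: $666,681.84 × 0.0256 = $17,067.055104
Redhawk Township: $666,681.84 × 0.0016 = $1,066.690944
Total = $23,393.8657656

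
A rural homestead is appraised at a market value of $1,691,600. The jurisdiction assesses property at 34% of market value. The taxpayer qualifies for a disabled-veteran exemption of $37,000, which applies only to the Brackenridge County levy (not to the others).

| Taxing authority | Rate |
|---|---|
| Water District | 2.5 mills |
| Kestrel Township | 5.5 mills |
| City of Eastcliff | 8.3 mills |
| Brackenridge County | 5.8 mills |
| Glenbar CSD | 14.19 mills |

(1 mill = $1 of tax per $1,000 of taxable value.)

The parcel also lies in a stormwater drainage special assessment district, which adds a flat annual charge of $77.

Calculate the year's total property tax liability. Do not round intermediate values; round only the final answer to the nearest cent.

$20,734.38

Assessed value = $1,691,600 × 0.34 = $575,144
Water District: $575,144 × 0.0025 = $1,437.86
Kestrel Township: $575,144 × 0.0055 = $3,163.292
City of Eastcliff: $575,144 × 0.0083 = $4,773.6952
Brackenridge County: ($575,144 − $37,000) × 0.0058 = $538,144 × 0.0058 = $3,121.2352
Glenbar CSD: $575,144 × 0.01419 = $8,161.29336
Levies subtotal = $20,657.37576
Total = $20,657.37576 + $77 = $20,734.37576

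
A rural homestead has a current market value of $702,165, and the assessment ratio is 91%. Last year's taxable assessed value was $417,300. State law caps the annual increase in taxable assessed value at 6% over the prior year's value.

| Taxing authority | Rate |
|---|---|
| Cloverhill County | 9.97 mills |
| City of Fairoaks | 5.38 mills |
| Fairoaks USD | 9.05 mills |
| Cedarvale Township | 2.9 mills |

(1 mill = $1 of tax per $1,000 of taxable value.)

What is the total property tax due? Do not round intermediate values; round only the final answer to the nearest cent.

Uncapped assessed value = $702,165 × 0.91 = $638,970.15
Cap limit = $417,300 × 1.06 = $442,338
Taxable assessed value = min($638,970.15, $442,338) = $442,338 (cap binds)
Cloverhill County: $442,338 × 0.00997 = $4,410.10986
City of Fairoaks: $442,338 × 0.00538 = $2,379.77844
Fairoaks USD: $442,338 × 0.00905 = $4,003.1589
Cedarvale Township: $442,338 × 0.0029 = $1,282.7802
Total = $12,075.8274

$12,075.83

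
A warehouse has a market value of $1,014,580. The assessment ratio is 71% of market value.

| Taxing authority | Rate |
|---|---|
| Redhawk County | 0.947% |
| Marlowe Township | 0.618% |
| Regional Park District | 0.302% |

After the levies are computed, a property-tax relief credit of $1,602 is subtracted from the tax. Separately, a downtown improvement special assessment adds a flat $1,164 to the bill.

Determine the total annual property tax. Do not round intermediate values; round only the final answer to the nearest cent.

Assessed value = $1,014,580 × 0.71 = $720,351.8
Redhawk County: $720,351.8 × 0.00947 = $6,821.731546
Marlowe Township: $720,351.8 × 0.00618 = $4,451.774124
Regional Park District: $720,351.8 × 0.00302 = $2,175.462436
Levies subtotal = $13,448.968106
After credit = $13,448.968106 − $1,602 = $11,846.968106
Total = $11,846.968106 + $1,164 = $13,010.968106

$13,010.97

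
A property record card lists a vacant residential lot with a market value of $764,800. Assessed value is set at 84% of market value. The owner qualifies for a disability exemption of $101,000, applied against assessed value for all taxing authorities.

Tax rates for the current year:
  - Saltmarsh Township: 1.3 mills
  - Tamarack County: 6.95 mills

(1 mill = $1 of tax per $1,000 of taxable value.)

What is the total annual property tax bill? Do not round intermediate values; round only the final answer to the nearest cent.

$4,466.81

Assessed value = $764,800 × 0.84 = $642,432
Taxable value = $642,432 − $101,000 = $541,432
Saltmarsh Township: $541,432 × 0.0013 = $703.8616
Tamarack County: $541,432 × 0.00695 = $3,762.9524
Total = $703.8616 + $3,762.9524 = $4,466.814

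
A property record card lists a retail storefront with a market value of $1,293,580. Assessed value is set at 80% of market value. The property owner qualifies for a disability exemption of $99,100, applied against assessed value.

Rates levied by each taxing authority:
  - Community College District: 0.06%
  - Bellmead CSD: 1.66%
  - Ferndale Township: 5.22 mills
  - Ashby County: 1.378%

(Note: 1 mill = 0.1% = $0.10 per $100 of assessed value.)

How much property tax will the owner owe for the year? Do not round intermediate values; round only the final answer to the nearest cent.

Assessed value = $1,293,580 × 0.8 = $1,034,864
Taxable value = $1,034,864 − $99,100 = $935,764
Community College District: $935,764 × 0.0006 = $561.4584
Bellmead CSD: $935,764 × 0.0166 = $15,533.6824
Ferndale Township: $935,764 × 0.00522 = $4,884.68808
Ashby County: $935,764 × 0.01378 = $12,894.82792
Total = $33,874.6568

$33,874.66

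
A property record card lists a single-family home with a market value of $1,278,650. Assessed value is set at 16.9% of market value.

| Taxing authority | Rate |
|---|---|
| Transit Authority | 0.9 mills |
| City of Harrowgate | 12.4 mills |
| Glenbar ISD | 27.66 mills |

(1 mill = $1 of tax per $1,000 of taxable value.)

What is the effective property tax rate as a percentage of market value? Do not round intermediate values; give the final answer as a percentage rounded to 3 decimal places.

Assessed value = $1,278,650 × 0.169 = $216,091.85
Transit Authority: $216,091.85 × 0.0009 = $194.482665
City of Harrowgate: $216,091.85 × 0.0124 = $2,679.53894
Glenbar ISD: $216,091.85 × 0.02766 = $5,977.100571
Total tax = $8,851.122176
Effective rate = $8,851.122176 ÷ $1,278,650 = 0.692% of market value

0.692%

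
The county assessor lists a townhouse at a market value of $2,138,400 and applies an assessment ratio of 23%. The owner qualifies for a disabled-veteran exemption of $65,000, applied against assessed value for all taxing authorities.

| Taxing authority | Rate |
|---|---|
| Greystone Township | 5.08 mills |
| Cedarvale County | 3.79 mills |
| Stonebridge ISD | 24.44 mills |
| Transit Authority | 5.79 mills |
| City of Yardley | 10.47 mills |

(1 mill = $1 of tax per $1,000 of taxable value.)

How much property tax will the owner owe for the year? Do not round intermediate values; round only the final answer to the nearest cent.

$21,158.06

Assessed value = $2,138,400 × 0.23 = $491,832
Taxable value = $491,832 − $65,000 = $426,832
Greystone Township: $426,832 × 0.00508 = $2,168.30656
Cedarvale County: $426,832 × 0.00379 = $1,617.69328
Stonebridge ISD: $426,832 × 0.02444 = $10,431.77408
Transit Authority: $426,832 × 0.00579 = $2,471.35728
City of Yardley: $426,832 × 0.01047 = $4,468.93104
Total = $2,168.30656 + $1,617.69328 + $10,431.77408 + $2,471.35728 + $4,468.93104 = $21,158.06224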